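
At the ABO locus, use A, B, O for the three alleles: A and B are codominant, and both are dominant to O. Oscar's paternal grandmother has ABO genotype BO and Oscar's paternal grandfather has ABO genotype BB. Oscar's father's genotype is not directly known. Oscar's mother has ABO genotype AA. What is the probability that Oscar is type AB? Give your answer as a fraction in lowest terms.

3/4

Oscar's father's ABO genotype from BO × BB: 1/2 BB, 1/2 BO.
Crossing each possibility with the mother AA and summing P(type AB): 1/2·1 + 1/2·1/2 = 3/4.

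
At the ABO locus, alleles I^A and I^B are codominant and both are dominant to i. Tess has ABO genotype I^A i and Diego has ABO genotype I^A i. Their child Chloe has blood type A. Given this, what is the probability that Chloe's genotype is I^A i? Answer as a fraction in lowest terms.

2/3

Cross I^A i × I^A i → 1/4 I^A I^A, 1/2 I^A i, 1/4 i i.
Type-A genotypes among offspring: I^A I^A (1/4), I^A i (1/2); total 3/4.
P(I^A i | type A) = (1/2) / (3/4) = 2/3.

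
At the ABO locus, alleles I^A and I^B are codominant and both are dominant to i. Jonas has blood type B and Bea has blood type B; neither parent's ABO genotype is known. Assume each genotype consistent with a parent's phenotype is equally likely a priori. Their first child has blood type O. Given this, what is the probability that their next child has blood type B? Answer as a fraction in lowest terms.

Possible genotypes: Jonas ∈ {I^B I^B, I^B i}; Bea ∈ {I^B I^B, I^B i}.
Weight each parental genotype pair by prior × P(type-O child):
  I^B i × I^B i: posterior weight 1; P(next child type B) = 3/4.
Weighted sum = 3/4.

3/4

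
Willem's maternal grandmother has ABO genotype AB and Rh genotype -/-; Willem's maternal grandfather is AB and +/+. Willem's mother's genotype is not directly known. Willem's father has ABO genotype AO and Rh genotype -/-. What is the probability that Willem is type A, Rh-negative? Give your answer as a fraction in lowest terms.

Willem's mother's ABO genotype from AB × AB: 1/4 AA, 1/2 AB, 1/4 BB.
Crossing each possibility with the father AO and summing P(type A): 1/4·1 + 1/2·1/2 + 1/4·0 = 1/2.
Similarly for Rh via the mother's Rh distribution: P(Rh-) = 1/2.
Independent loci: 1/2 × 1/2 = 1/4.

1/4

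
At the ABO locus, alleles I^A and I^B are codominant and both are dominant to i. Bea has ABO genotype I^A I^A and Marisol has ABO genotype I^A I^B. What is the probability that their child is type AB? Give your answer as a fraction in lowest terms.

1/2

ABO cross I^A I^A × I^A I^B → offspring phenotypes: 1/2 A, 1/2 AB.
So P(type AB) = 1/2.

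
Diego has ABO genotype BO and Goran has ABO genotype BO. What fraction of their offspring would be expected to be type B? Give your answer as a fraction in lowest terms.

3/4

ABO cross BO × BO → offspring phenotypes: 1/4 O, 3/4 B.
So P(type B) = 3/4.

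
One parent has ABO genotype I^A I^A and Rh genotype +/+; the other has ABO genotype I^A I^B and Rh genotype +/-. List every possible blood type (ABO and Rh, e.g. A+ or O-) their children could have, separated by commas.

Gametes from I^A I^A × I^A I^B give offspring ABO genotypes I^A I^A, I^A I^B, i.e. phenotypes A, AB.
Rh cross +/+ × +/- → phenotypes Rh+.
Combining independently: A+, AB+.

A+, AB+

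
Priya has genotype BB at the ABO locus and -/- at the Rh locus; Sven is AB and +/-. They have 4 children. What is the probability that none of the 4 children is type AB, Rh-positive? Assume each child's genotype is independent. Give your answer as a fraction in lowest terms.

81/256

ABO cross BB × AB → 1/2 B, 1/2 AB.
Rh cross -/- × +/- → 1/2 Rh+, 1/2 Rh-; so P(type AB, Rh-positive) = 1/2 × 1/2 = 1/4 per child.
P(not type AB, Rh-positive) = 3/4 for one child; (3/4)^4 = 81/256.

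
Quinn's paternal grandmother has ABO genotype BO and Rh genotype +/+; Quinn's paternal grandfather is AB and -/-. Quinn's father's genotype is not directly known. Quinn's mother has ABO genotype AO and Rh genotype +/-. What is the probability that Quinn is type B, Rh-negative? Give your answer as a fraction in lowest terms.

1/16

Quinn's father's ABO genotype from BO × AB: 1/4 AB, 1/4 AO, 1/4 BB, 1/4 BO.
Crossing each possibility with the mother AO and summing P(type B): 1/4·1/4 + 1/4·0 + 1/4·1/2 + 1/4·1/4 = 1/4.
Similarly for Rh via the father's Rh distribution: P(Rh-) = 1/4.
Independent loci: 1/4 × 1/4 = 1/16.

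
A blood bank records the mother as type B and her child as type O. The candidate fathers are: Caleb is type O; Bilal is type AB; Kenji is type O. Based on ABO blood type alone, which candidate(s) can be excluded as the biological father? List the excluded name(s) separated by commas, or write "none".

A candidate is excluded only if no genotype consistent with his phenotype could produce a type O child with a type B mother.
Bilal (type AB): no genotype consistent with that phenotype can produce a type-O child with a type-B mother.

Bilal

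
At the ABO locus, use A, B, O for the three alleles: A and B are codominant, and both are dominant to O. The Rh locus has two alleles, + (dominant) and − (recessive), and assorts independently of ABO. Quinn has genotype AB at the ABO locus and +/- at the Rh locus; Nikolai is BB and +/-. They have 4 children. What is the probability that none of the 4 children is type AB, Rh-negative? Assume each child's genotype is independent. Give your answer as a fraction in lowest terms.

ABO cross AB × BB → 1/2 B, 1/2 AB.
Rh cross +/- × +/- → 3/4 Rh+, 1/4 Rh-; so P(type AB, Rh-negative) = 1/2 × 1/4 = 1/8 per child.
P(not type AB, Rh-negative) = 7/8 for one child; (7/8)^4 = 2401/4096.

2401/4096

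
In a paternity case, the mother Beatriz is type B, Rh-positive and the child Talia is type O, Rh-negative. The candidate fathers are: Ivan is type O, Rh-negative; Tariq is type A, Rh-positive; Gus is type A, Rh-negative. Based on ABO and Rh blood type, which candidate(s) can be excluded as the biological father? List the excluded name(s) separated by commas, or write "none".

A candidate is excluded only if no genotype consistent with his phenotype could produce a type O, Rh-negative child with a type B, Rh-positive mother.
Every candidate has at least one consistent genotype combination, so none can be excluded.

none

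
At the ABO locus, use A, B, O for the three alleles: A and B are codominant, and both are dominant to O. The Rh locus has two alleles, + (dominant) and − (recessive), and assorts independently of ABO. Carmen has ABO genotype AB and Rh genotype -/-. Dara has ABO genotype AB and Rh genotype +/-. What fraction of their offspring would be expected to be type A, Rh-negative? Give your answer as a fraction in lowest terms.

1/8

ABO cross AB × AB → offspring phenotypes: 1/4 A, 1/4 B, 1/2 AB.
Rh cross -/- × +/- → 1/2 Rh+, 1/2 Rh-.
Independent loci: P(type A, Rh-negative) = 1/4 × 1/2 = 1/8.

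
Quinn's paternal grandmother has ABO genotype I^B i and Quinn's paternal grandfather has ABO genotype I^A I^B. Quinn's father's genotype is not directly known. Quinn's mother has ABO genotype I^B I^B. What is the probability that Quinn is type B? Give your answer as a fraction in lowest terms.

Quinn's father's ABO genotype from I^B i × I^A I^B: 1/4 I^A I^B, 1/4 I^A i, 1/4 I^B I^B, 1/4 I^B i.
Crossing each possibility with the mother I^B I^B and summing P(type B): 1/4·1/2 + 1/4·1/2 + 1/4·1 + 1/4·1 = 3/4.

3/4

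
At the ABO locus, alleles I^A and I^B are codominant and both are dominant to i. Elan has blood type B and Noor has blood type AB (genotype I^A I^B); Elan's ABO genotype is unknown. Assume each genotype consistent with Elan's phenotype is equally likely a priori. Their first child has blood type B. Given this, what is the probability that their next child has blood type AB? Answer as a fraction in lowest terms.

3/8

Possible genotypes: Elan ∈ {I^B I^B, I^B i}; Noor ∈ {I^A I^B}.
Weight each parental genotype pair by prior × P(type-B child):
  I^B I^B × I^A I^B: posterior weight 1/2; P(next child type AB) = 1/2.
  I^B i × I^A I^B: posterior weight 1/2; P(next child type AB) = 1/4.
Weighted sum = 3/8.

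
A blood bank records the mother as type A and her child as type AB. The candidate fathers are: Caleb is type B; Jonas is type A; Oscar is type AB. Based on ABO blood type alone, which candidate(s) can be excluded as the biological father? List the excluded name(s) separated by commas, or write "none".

A candidate is excluded only if no genotype consistent with his phenotype could produce a type AB child with a type A mother.
Jonas (type A): no genotype consistent with that phenotype can produce a type-AB child with a type-A mother.

Jonas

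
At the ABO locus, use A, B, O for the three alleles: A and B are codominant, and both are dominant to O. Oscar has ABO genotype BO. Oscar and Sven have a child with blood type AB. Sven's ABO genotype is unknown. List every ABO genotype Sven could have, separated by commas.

For each candidate genotype of Sven, check whether crossing it with BO can produce every observed child phenotype.
  AA → possible child types {A, AB} ✓
  AB → possible child types {A, B, AB} ✓
  AO → possible child types {O, A, B, AB} ✓
  BB → possible child types {B} ✗
  BO → possible child types {O, B} ✗
  OO → possible child types {O, B} ✗

AA, AB, AO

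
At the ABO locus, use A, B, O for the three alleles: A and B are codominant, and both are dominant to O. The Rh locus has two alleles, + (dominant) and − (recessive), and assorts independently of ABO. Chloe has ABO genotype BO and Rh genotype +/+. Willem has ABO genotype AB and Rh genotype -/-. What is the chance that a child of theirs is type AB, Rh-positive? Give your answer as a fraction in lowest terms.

ABO cross BO × AB → offspring phenotypes: 1/4 A, 1/2 B, 1/4 AB.
Rh cross +/+ × -/- → 1 Rh+.
Independent loci: P(type AB, Rh-positive) = 1/4 × 1 = 1/4.

1/4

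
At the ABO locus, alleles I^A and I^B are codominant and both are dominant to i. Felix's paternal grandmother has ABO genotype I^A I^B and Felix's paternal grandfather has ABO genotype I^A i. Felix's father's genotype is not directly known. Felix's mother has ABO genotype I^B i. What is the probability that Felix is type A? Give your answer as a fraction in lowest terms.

1/4

Felix's father's ABO genotype from I^A I^B × I^A i: 1/4 I^A I^A, 1/4 I^A I^B, 1/4 I^A i, 1/4 I^B i.
Crossing each possibility with the mother I^B i and summing P(type A): 1/4·1/2 + 1/4·1/4 + 1/4·1/4 + 1/4·0 = 1/4.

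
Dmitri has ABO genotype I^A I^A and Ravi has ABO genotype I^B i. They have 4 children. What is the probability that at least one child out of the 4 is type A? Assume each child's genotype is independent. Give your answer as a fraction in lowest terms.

ABO cross I^A I^A × I^B i → 1/2 A, 1/2 AB.
So P(type A) = 1/2 per child.
P(none) = (1/2)^4 = 1/16; P(at least one) = 1 − 1/16 = 15/16.

15/16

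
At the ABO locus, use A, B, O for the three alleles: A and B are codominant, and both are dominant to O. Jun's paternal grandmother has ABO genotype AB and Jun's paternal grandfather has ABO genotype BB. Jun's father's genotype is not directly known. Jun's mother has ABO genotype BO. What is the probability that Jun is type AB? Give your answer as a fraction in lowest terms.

1/8

Jun's father's ABO genotype from AB × BB: 1/2 AB, 1/2 BB.
Crossing each possibility with the mother BO and summing P(type AB): 1/2·1/4 + 1/2·0 = 1/8.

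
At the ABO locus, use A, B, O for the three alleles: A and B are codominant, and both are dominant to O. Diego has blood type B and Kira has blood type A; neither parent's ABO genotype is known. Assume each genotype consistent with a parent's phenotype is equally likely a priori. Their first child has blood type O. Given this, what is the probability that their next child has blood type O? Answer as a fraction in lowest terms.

1/4

Possible genotypes: Diego ∈ {BB, BO}; Kira ∈ {AA, AO}.
Weight each parental genotype pair by prior × P(type-O child):
  BO × AO: posterior weight 1; P(next child type O) = 1/4.
Weighted sum = 1/4.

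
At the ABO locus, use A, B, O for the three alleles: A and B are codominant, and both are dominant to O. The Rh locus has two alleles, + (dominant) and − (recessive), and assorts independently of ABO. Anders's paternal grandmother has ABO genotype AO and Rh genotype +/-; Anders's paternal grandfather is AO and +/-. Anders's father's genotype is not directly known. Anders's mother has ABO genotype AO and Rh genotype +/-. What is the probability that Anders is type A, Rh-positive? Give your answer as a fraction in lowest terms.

9/16

Anders's father's ABO genotype from AO × AO: 1/4 AA, 1/2 AO, 1/4 OO.
Crossing each possibility with the mother AO and summing P(type A): 1/4·1 + 1/2·3/4 + 1/4·1/2 = 3/4.
Similarly for Rh via the father's Rh distribution: P(Rh+) = 3/4.
Independent loci: 3/4 × 3/4 = 9/16.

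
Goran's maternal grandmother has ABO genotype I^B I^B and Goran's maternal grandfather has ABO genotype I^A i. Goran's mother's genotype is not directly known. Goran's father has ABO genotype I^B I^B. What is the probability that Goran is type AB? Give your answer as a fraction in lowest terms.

1/4

Goran's mother's ABO genotype from I^B I^B × I^A i: 1/2 I^A I^B, 1/2 I^B i.
Crossing each possibility with the father I^B I^B and summing P(type AB): 1/2·1/2 + 1/2·0 = 1/4.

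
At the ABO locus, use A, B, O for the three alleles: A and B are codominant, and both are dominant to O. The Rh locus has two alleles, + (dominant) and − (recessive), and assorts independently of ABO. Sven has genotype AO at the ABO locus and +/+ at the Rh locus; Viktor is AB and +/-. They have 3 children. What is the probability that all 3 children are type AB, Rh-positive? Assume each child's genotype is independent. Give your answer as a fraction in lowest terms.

1/64

ABO cross AO × AB → 1/2 A, 1/4 B, 1/4 AB.
Rh cross +/+ × +/- → 1 Rh+; so P(type AB, Rh-positive) = 1/4 × 1 = 1/4 per child.
All 3 independent: (1/4)^3 = 1/64.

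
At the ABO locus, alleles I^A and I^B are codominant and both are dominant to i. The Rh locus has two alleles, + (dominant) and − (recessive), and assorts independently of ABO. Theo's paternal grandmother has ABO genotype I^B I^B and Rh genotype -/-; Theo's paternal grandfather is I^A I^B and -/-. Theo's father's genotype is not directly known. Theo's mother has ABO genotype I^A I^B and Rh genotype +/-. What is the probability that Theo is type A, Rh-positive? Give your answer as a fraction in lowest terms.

Theo's father's ABO genotype from I^B I^B × I^A I^B: 1/2 I^A I^B, 1/2 I^B I^B.
Crossing each possibility with the mother I^A I^B and summing P(type A): 1/2·1/4 + 1/2·0 = 1/8.
Similarly for Rh via the father's Rh distribution: P(Rh+) = 1/2.
Independent loci: 1/8 × 1/2 = 1/16.

1/16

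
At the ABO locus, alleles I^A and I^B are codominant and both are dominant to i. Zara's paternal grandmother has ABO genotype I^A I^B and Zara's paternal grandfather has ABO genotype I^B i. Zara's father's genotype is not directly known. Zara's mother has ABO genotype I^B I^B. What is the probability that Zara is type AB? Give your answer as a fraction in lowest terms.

1/4

Zara's father's ABO genotype from I^A I^B × I^B i: 1/4 I^A I^B, 1/4 I^A i, 1/4 I^B I^B, 1/4 I^B i.
Crossing each possibility with the mother I^B I^B and summing P(type AB): 1/4·1/2 + 1/4·1/2 + 1/4·0 + 1/4·0 = 1/4.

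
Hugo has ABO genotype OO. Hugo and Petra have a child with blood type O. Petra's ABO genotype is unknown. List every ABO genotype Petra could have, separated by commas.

AO, BO, OO

For each candidate genotype of Petra, check whether crossing it with OO can produce every observed child phenotype.
  AA → possible child types {A} ✗
  AB → possible child types {A, B} ✗
  AO → possible child types {O, A} ✓
  BB → possible child types {B} ✗
  BO → possible child types {O, B} ✓
  OO → possible child types {O} ✓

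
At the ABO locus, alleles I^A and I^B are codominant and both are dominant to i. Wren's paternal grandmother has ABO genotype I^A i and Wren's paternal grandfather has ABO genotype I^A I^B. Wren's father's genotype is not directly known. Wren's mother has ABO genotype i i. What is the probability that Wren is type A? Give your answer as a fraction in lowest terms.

1/2

Wren's father's ABO genotype from I^A i × I^A I^B: 1/4 I^A I^A, 1/4 I^A I^B, 1/4 I^A i, 1/4 I^B i.
Crossing each possibility with the mother i i and summing P(type A): 1/4·1 + 1/4·1/2 + 1/4·1/2 + 1/4·0 = 1/2.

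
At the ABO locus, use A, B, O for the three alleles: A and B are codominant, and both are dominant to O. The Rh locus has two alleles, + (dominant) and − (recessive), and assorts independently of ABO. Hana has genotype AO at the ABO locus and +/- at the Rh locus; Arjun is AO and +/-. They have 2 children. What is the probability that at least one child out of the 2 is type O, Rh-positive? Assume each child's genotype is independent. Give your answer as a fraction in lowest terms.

87/256

ABO cross AO × AO → 1/4 O, 3/4 A.
Rh cross +/- × +/- → 3/4 Rh+, 1/4 Rh-; so P(type O, Rh-positive) = 1/4 × 3/4 = 3/16 per child.
P(none) = (13/16)^2 = 169/256; P(at least one) = 1 − 169/256 = 87/256.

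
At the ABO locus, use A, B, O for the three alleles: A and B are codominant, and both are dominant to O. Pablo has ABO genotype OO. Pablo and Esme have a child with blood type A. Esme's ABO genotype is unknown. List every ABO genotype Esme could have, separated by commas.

AA, AB, AO

For each candidate genotype of Esme, check whether crossing it with OO can produce every observed child phenotype.
  AA → possible child types {A} ✓
  AB → possible child types {A, B} ✓
  AO → possible child types {O, A} ✓
  BB → possible child types {B} ✗
  BO → possible child types {O, B} ✗
  OO → possible child types {O} ✗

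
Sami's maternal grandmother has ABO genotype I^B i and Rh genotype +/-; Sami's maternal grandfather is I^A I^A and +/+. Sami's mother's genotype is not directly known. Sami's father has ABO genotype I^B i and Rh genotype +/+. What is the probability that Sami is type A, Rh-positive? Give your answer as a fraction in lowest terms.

Sami's mother's ABO genotype from I^B i × I^A I^A: 1/2 I^A I^B, 1/2 I^A i.
Crossing each possibility with the father I^B i and summing P(type A): 1/2·1/4 + 1/2·1/4 = 1/4.
Similarly for Rh via the mother's Rh distribution: P(Rh+) = 1.
Independent loci: 1/4 × 1 = 1/4.

1/4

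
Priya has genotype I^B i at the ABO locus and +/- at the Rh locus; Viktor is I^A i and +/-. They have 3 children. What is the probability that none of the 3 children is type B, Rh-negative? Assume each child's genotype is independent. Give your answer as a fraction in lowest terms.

3375/4096

ABO cross I^B i × I^A i → 1/4 O, 1/4 A, 1/4 B, 1/4 AB.
Rh cross +/- × +/- → 3/4 Rh+, 1/4 Rh-; so P(type B, Rh-negative) = 1/4 × 1/4 = 1/16 per child.
P(not type B, Rh-negative) = 15/16 for one child; (15/16)^3 = 3375/4096.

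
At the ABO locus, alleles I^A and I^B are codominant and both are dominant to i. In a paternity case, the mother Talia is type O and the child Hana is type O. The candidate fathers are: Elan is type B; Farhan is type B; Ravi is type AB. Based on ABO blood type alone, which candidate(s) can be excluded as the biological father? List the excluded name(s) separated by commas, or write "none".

Ravi

A candidate is excluded only if no genotype consistent with his phenotype could produce a type O child with a type O mother.
Ravi (type AB): no genotype consistent with that phenotype can produce a type-O child with a type-O mother.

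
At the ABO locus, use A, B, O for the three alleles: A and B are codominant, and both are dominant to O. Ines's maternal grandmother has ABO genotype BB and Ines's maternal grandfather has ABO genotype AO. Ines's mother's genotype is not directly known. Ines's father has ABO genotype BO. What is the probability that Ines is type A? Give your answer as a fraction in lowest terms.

1/8

Ines's mother's ABO genotype from BB × AO: 1/2 AB, 1/2 BO.
Crossing each possibility with the father BO and summing P(type A): 1/2·1/4 + 1/2·0 = 1/8.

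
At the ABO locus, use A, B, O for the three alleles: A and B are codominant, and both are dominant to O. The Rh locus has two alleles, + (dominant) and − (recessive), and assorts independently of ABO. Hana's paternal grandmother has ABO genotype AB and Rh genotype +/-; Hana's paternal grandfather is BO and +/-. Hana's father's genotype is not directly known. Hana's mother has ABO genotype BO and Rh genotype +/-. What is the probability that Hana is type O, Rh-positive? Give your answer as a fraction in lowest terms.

3/32

Hana's father's ABO genotype from AB × BO: 1/4 AB, 1/4 AO, 1/4 BB, 1/4 BO.
Crossing each possibility with the mother BO and summing P(type O): 1/4·0 + 1/4·1/4 + 1/4·0 + 1/4·1/4 = 1/8.
Similarly for Rh via the father's Rh distribution: P(Rh+) = 3/4.
Independent loci: 1/8 × 3/4 = 3/32.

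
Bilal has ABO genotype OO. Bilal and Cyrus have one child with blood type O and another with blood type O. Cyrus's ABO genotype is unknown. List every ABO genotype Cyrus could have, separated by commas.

For each candidate genotype of Cyrus, check whether crossing it with OO can produce every observed child phenotype.
  AA → possible child types {A} ✗
  AB → possible child types {A, B} ✗
  AO → possible child types {O, A} ✓
  BB → possible child types {B} ✗
  BO → possible child types {O, B} ✓
  OO → possible child types {O} ✓

AO, BO, OO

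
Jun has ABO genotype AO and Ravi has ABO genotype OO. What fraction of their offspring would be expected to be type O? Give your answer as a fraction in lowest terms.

ABO cross AO × OO → offspring phenotypes: 1/2 O, 1/2 A.
So P(type O) = 1/2.

1/2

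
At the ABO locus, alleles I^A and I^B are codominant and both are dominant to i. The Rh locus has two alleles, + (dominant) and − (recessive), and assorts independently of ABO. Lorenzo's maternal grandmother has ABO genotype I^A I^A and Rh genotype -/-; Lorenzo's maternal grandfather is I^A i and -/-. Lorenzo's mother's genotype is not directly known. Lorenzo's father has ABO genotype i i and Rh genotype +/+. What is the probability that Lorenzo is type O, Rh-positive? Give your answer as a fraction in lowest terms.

Lorenzo's mother's ABO genotype from I^A I^A × I^A i: 1/2 I^A I^A, 1/2 I^A i.
Crossing each possibility with the father i i and summing P(type O): 1/2·0 + 1/2·1/2 = 1/4.
Similarly for Rh via the mother's Rh distribution: P(Rh+) = 1.
Independent loci: 1/4 × 1 = 1/4.

1/4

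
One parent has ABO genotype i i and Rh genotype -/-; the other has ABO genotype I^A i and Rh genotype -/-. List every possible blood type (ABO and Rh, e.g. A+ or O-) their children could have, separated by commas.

Gametes from i i × I^A i give offspring ABO genotypes I^A i, i i, i.e. phenotypes O, A.
Rh cross -/- × -/- → phenotypes Rh-.
Combining independently: O-, A-.

O-, A-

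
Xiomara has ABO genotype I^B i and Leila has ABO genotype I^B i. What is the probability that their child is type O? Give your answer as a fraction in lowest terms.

ABO cross I^B i × I^B i → offspring phenotypes: 1/4 O, 3/4 B.
So P(type O) = 1/4.

1/4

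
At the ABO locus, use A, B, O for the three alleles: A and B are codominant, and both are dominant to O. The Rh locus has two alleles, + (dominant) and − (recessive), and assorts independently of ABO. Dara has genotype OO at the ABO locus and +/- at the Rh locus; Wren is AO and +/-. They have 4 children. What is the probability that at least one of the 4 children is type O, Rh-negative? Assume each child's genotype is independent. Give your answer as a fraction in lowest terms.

1695/4096

ABO cross OO × AO → 1/2 O, 1/2 A.
Rh cross +/- × +/- → 3/4 Rh+, 1/4 Rh-; so P(type O, Rh-negative) = 1/2 × 1/4 = 1/8 per child.
P(none) = (7/8)^4 = 2401/4096; P(at least one) = 1 − 2401/4096 = 1695/4096.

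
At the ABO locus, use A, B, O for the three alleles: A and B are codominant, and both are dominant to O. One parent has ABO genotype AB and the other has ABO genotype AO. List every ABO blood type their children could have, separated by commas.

A, B, AB

Gametes from AB × AO give offspring ABO genotypes AA, AB, AO, BO, i.e. phenotypes A, B, AB.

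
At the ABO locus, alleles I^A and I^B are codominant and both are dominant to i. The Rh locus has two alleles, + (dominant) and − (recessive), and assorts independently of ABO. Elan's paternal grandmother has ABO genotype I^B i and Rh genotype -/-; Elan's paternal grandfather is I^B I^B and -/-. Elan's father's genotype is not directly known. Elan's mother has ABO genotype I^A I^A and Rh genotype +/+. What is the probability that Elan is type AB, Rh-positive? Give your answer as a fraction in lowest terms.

3/4

Elan's father's ABO genotype from I^B i × I^B I^B: 1/2 I^B I^B, 1/2 I^B i.
Crossing each possibility with the mother I^A I^A and summing P(type AB): 1/2·1 + 1/2·1/2 = 3/4.
Similarly for Rh via the father's Rh distribution: P(Rh+) = 1.
Independent loci: 3/4 × 1 = 3/4.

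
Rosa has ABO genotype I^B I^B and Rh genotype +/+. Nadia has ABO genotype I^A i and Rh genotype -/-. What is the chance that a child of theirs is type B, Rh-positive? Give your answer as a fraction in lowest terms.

ABO cross I^B I^B × I^A i → offspring phenotypes: 1/2 B, 1/2 AB.
Rh cross +/+ × -/- → 1 Rh+.
Independent loci: P(type B, Rh-positive) = 1/2 × 1 = 1/2.

1/2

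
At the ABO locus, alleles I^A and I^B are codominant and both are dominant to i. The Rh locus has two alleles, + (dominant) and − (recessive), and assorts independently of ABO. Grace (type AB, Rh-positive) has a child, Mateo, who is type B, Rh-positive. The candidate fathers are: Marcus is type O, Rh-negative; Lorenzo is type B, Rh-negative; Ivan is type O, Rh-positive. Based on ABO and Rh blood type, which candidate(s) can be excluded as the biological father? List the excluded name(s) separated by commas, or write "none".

A candidate is excluded only if no genotype consistent with his phenotype could produce a type B, Rh-positive child with a type AB, Rh-positive mother.
Every candidate has at least one consistent genotype combination, so none can be excluded.

none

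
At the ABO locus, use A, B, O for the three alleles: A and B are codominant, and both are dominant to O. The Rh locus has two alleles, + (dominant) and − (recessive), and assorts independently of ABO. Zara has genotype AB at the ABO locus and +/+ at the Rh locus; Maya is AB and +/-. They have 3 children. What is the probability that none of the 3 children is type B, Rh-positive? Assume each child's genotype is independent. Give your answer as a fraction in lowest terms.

27/64

ABO cross AB × AB → 1/4 A, 1/4 B, 1/2 AB.
Rh cross +/+ × +/- → 1 Rh+; so P(type B, Rh-positive) = 1/4 × 1 = 1/4 per child.
P(not type B, Rh-positive) = 3/4 for one child; (3/4)^3 = 27/64.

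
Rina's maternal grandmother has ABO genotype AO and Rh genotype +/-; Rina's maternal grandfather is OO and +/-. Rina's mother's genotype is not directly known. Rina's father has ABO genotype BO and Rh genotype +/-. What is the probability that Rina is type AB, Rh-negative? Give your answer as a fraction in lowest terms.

1/32

Rina's mother's ABO genotype from AO × OO: 1/2 AO, 1/2 OO.
Crossing each possibility with the father BO and summing P(type AB): 1/2·1/4 + 1/2·0 = 1/8.
Similarly for Rh via the mother's Rh distribution: P(Rh-) = 1/4.
Independent loci: 1/8 × 1/4 = 1/32.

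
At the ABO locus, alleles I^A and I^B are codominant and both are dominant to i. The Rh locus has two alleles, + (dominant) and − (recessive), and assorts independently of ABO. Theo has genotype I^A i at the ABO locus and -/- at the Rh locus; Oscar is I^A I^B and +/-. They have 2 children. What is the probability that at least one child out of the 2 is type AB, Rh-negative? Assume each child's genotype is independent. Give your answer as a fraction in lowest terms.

ABO cross I^A i × I^A I^B → 1/2 A, 1/4 B, 1/4 AB.
Rh cross -/- × +/- → 1/2 Rh+, 1/2 Rh-; so P(type AB, Rh-negative) = 1/4 × 1/2 = 1/8 per child.
P(none) = (7/8)^2 = 49/64; P(at least one) = 1 − 49/64 = 15/64.

15/64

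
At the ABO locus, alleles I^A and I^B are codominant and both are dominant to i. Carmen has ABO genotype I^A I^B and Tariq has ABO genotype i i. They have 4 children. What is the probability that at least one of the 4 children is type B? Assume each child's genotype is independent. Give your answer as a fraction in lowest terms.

15/16

ABO cross I^A I^B × i i → 1/2 A, 1/2 B.
So P(type B) = 1/2 per child.
P(none) = (1/2)^4 = 1/16; P(at least one) = 1 − 1/16 = 15/16.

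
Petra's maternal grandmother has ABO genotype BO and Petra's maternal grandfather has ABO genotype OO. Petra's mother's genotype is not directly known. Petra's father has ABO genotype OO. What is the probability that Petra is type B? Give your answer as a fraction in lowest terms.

Petra's mother's ABO genotype from BO × OO: 1/2 BO, 1/2 OO.
Crossing each possibility with the father OO and summing P(type B): 1/2·1/2 + 1/2·0 = 1/4.

1/4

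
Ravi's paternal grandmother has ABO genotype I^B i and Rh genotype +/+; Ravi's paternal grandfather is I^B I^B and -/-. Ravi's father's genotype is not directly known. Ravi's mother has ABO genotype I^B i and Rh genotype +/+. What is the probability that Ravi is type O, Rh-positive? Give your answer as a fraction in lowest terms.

1/8

Ravi's father's ABO genotype from I^B i × I^B I^B: 1/2 I^B I^B, 1/2 I^B i.
Crossing each possibility with the mother I^B i and summing P(type O): 1/2·0 + 1/2·1/4 = 1/8.
Similarly for Rh via the father's Rh distribution: P(Rh+) = 1.
Independent loci: 1/8 × 1 = 1/8.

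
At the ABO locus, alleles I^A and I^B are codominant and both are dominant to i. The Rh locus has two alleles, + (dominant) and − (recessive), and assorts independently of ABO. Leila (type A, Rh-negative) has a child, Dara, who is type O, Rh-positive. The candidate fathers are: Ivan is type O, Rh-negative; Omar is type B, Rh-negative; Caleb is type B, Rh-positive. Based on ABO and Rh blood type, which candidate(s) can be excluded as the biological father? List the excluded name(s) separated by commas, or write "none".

A candidate is excluded only if no genotype consistent with his phenotype could produce a type O, Rh-positive child with a type A, Rh-negative mother.
Ivan (type O, Rh-): no genotype consistent with that phenotype can produce a type-O Rh+ child with a type-A mother.
Omar (type B, Rh-): no genotype consistent with that phenotype can produce a type-O Rh+ child with a type-A mother.

Ivan, Omar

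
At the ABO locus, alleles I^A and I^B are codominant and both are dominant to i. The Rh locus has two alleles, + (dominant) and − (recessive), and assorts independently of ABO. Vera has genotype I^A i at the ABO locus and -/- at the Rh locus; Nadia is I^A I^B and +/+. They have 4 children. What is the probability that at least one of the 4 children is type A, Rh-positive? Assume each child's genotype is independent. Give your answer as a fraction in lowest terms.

15/16

ABO cross I^A i × I^A I^B → 1/2 A, 1/4 B, 1/4 AB.
Rh cross -/- × +/+ → 1 Rh+; so P(type A, Rh-positive) = 1/2 × 1 = 1/2 per child.
P(none) = (1/2)^4 = 1/16; P(at least one) = 1 − 1/16 = 15/16.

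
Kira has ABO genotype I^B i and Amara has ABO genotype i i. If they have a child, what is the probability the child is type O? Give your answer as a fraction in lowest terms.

1/2

ABO cross I^B i × i i → offspring phenotypes: 1/2 O, 1/2 B.
So P(type O) = 1/2.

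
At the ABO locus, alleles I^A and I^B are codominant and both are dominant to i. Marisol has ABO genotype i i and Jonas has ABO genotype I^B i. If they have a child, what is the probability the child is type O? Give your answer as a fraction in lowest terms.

1/2

ABO cross i i × I^B i → offspring phenotypes: 1/2 O, 1/2 B.
So P(type O) = 1/2.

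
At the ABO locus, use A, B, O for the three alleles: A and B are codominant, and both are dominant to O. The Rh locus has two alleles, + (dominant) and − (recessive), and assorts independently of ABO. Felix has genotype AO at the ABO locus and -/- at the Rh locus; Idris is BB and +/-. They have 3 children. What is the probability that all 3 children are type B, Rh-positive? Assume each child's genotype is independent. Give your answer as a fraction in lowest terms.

1/64

ABO cross AO × BB → 1/2 B, 1/2 AB.
Rh cross -/- × +/- → 1/2 Rh+, 1/2 Rh-; so P(type B, Rh-positive) = 1/2 × 1/2 = 1/4 per child.
All 3 independent: (1/4)^3 = 1/64.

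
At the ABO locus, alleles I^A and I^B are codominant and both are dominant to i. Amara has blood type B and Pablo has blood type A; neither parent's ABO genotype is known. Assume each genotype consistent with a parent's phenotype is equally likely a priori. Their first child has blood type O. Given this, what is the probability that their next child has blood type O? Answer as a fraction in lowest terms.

1/4

Possible genotypes: Amara ∈ {I^B I^B, I^B i}; Pablo ∈ {I^A I^A, I^A i}.
Weight each parental genotype pair by prior × P(type-O child):
  I^B i × I^A i: posterior weight 1; P(next child type O) = 1/4.
Weighted sum = 1/4.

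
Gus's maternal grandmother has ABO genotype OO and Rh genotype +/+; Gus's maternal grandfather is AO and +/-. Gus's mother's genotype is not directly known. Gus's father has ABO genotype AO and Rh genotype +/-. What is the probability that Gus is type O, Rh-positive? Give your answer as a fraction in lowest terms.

21/64

Gus's mother's ABO genotype from OO × AO: 1/2 AO, 1/2 OO.
Crossing each possibility with the father AO and summing P(type O): 1/2·1/4 + 1/2·1/2 = 3/8.
Similarly for Rh via the mother's Rh distribution: P(Rh+) = 7/8.
Independent loci: 3/8 × 7/8 = 21/64.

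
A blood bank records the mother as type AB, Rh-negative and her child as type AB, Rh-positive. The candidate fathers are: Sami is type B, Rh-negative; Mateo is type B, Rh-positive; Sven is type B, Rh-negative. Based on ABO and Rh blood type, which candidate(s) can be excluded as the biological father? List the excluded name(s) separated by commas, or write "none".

Sami, Sven

A candidate is excluded only if no genotype consistent with his phenotype could produce a type AB, Rh-positive child with a type AB, Rh-negative mother.
Sami (type B, Rh-): no genotype consistent with that phenotype can produce a type-AB Rh+ child with a type-AB mother.
Sven (type B, Rh-): no genotype consistent with that phenotype can produce a type-AB Rh+ child with a type-AB mother.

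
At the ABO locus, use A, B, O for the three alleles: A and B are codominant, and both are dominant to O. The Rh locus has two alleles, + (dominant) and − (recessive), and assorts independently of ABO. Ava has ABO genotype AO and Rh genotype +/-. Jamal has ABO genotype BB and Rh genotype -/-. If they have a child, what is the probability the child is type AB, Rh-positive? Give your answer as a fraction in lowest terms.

ABO cross AO × BB → offspring phenotypes: 1/2 B, 1/2 AB.
Rh cross +/- × -/- → 1/2 Rh+, 1/2 Rh-.
Independent loci: P(type AB, Rh-positive) = 1/2 × 1/2 = 1/4.

1/4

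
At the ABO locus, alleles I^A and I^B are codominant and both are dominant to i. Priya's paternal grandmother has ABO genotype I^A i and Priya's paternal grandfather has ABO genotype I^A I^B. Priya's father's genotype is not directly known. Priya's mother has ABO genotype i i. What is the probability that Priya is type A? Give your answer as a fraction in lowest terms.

Priya's father's ABO genotype from I^A i × I^A I^B: 1/4 I^A I^A, 1/4 I^A I^B, 1/4 I^A i, 1/4 I^B i.
Crossing each possibility with the mother i i and summing P(type A): 1/4·1 + 1/4·1/2 + 1/4·1/2 + 1/4·0 = 1/2.

1/2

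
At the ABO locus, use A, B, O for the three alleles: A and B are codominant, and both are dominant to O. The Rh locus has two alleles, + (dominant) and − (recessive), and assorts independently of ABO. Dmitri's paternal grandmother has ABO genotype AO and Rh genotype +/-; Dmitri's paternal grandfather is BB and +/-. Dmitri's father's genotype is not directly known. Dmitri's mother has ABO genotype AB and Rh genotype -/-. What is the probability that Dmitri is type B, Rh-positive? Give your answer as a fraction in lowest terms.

3/16

Dmitri's father's ABO genotype from AO × BB: 1/2 AB, 1/2 BO.
Crossing each possibility with the mother AB and summing P(type B): 1/2·1/4 + 1/2·1/2 = 3/8.
Similarly for Rh via the father's Rh distribution: P(Rh+) = 1/2.
Independent loci: 3/8 × 1/2 = 3/16.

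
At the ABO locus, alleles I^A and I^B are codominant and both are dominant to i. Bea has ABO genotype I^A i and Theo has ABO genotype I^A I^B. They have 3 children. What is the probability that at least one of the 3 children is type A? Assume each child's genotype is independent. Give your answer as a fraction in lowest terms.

7/8

ABO cross I^A i × I^A I^B → 1/2 A, 1/4 B, 1/4 AB.
So P(type A) = 1/2 per child.
P(none) = (1/2)^3 = 1/8; P(at least one) = 1 − 1/8 = 7/8.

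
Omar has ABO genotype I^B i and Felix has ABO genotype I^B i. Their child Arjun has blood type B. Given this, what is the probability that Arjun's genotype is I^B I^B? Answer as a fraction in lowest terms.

1/3

Cross I^B i × I^B i → 1/4 I^B I^B, 1/2 I^B i, 1/4 i i.
Type-B genotypes among offspring: I^B I^B (1/4), I^B i (1/2); total 3/4.
P(I^B I^B | type B) = (1/4) / (3/4) = 1/3.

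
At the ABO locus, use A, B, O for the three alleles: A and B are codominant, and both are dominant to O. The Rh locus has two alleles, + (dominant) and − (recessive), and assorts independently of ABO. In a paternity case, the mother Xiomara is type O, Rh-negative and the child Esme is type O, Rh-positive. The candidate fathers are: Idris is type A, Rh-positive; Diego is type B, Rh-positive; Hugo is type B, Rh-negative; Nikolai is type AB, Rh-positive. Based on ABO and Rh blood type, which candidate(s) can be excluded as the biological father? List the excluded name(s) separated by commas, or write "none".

A candidate is excluded only if no genotype consistent with his phenotype could produce a type O, Rh-positive child with a type O, Rh-negative mother.
Hugo (type B, Rh-): no genotype consistent with that phenotype can produce a type-O Rh+ child with a type-O mother.
Nikolai (type AB, Rh+): no genotype consistent with that phenotype can produce a type-O Rh+ child with a type-O mother.

Hugo, Nikolai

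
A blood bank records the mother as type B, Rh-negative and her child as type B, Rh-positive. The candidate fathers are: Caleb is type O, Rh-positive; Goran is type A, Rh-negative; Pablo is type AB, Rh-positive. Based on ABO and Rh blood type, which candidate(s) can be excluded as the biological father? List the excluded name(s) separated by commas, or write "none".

A candidate is excluded only if no genotype consistent with his phenotype could produce a type B, Rh-positive child with a type B, Rh-negative mother.
Goran (type A, Rh-): no genotype consistent with that phenotype can produce a type-B Rh+ child with a type-B mother.

Goran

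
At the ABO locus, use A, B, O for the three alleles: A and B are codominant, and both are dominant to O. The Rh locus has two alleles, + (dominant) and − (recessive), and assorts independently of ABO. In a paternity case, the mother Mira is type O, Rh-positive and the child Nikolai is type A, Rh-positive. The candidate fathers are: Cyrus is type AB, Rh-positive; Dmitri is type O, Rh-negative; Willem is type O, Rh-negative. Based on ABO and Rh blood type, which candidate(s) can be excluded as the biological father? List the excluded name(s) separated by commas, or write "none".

A candidate is excluded only if no genotype consistent with his phenotype could produce a type A, Rh-positive child with a type O, Rh-positive mother.
Dmitri (type O, Rh-): no genotype consistent with that phenotype can produce a type-A Rh+ child with a type-O mother.
Willem (type O, Rh-): no genotype consistent with that phenotype can produce a type-A Rh+ child with a type-O mother.

Dmitri, Willem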